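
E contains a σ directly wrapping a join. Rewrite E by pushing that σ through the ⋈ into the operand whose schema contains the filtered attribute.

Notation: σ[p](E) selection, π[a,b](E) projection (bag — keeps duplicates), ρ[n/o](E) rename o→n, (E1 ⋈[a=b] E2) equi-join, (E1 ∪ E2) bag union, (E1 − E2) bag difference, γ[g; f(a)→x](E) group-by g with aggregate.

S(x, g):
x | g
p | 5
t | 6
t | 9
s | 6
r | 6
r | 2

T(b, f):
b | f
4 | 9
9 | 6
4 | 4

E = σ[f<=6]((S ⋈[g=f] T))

σ filters on f, owned by the right side.
E' = (S ⋈[g=f] σ[f<=6](T))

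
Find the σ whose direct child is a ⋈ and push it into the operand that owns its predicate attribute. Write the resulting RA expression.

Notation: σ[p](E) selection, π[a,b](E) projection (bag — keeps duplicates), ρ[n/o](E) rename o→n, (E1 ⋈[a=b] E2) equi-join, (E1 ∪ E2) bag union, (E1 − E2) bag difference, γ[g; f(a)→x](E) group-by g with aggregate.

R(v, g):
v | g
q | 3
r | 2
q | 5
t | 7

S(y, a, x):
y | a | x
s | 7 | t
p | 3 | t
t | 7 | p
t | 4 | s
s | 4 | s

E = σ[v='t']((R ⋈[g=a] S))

σ filters on v, owned by the left side.
E' = (σ[v='t'](R) ⋈[g=a] S)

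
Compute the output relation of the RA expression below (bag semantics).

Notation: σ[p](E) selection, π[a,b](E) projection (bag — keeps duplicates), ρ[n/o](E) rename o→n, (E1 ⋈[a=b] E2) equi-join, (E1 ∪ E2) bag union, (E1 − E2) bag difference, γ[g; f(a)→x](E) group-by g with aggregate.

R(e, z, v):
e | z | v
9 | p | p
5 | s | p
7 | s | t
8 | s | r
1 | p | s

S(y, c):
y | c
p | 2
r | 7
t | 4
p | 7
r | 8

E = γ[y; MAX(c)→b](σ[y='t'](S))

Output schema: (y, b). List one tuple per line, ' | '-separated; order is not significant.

Per-node cardinality:
  S → 5
  σ[y='t'](S) → 1
  γ[y; MAX(c)→b](σ[y='t'](S)) → 1

== RESULT ==
y | b
t | 4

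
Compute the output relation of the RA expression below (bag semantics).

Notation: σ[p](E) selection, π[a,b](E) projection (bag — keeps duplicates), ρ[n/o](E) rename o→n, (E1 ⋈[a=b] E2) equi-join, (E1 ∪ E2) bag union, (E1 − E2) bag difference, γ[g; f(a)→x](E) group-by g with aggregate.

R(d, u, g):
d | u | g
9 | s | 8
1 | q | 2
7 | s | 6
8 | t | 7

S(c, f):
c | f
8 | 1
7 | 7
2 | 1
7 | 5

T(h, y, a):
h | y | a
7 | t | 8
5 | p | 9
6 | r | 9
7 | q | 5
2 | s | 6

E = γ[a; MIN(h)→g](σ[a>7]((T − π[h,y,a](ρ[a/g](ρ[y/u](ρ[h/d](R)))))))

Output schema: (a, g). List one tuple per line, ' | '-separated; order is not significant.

Subexpression sizes:
  T → 5
  R → 4
  ρ[h/d](R) → 4
  ρ[y/u](ρ[h/d](R)) → 4
  ρ[a/g](ρ[y/u](ρ[h/d](R))) → 4
  π[h,y,a](ρ[a/g](ρ[y/u](ρ[h/d](R)))) → 4
  (T − π[h,y,a](ρ[a/g](ρ[y/u](ρ[h/d](R))))) → 5
  σ[a>7]((T − π[h,y,a](ρ[a/g](ρ[y/u](ρ[h/d](R)))))) → 3
  γ[a; MIN(h)→g](σ[a>7]((T − π[h,y,a](ρ[a/g](ρ[y/u](ρ[h/d](R))))))) → 2

== RESULT ==
a | g
8 | 7
9 | 5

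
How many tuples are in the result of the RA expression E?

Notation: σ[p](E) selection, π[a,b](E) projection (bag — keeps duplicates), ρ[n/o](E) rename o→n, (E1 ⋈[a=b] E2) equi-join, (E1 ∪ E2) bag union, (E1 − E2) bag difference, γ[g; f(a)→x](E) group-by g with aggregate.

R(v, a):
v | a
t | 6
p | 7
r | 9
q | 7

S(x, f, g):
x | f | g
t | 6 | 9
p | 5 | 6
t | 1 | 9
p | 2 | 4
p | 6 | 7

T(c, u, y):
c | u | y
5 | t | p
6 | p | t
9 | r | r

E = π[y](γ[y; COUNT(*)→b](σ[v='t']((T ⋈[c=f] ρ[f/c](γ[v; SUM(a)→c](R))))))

Stepwise |·|:
  T → 3
  R → 4
  γ[v; SUM(a)→c](R) → 4
  ρ[f/c](γ[v; SUM(a)→c](R)) → 4
  (T ⋈[c=f] ρ[f/c](γ[v; SUM(a)→c](R))) → 2
  σ[v='t']((T ⋈[c=f] ρ[f/c](γ[v; SUM(a)→c](R)))) → 1
  γ[y; COUNT(*)→b](σ[v='t']((T ⋈[c=f] ρ[f/c](γ[v; SUM(a)→c](R))))) → 1
  π[y](γ[y; COUNT(*)→b](σ[v='t']((T ⋈[c=f] ρ[f/c](γ[v; SUM(a)→c](R)))))) → 1

|E| = 1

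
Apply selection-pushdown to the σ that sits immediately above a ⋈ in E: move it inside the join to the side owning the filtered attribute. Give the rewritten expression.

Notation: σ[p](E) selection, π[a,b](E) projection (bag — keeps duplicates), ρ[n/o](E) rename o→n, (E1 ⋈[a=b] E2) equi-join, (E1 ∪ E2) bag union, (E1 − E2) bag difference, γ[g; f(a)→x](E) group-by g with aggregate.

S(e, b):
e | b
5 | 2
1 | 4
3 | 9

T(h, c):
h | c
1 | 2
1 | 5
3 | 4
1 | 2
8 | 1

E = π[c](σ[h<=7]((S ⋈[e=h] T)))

σ filters on h, owned by the right side.
E' = π[c]((S ⋈[e=h] σ[h<=7](T)))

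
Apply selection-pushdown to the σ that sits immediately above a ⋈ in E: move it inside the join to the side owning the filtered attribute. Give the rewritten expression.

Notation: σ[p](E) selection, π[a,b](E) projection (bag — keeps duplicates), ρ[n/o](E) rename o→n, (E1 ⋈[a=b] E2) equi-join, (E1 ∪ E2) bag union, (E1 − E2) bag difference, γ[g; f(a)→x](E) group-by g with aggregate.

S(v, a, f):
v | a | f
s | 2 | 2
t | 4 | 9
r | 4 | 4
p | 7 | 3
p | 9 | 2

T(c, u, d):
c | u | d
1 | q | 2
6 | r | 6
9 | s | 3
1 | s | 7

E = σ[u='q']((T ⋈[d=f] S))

σ filters on u, owned by the left side.
E' = (σ[u='q'](T) ⋈[d=f] S)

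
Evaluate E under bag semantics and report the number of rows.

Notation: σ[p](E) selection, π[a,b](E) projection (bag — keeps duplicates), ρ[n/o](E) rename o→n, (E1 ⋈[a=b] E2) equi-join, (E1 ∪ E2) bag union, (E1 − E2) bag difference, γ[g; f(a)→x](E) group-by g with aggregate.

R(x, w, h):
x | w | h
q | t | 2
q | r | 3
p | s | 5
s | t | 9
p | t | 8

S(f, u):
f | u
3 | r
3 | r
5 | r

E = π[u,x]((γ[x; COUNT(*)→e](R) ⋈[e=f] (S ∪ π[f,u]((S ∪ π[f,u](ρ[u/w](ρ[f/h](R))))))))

Row counts bottom-up:
  R → 5
  γ[x; COUNT(*)→e](R) → 3
  S → 3
  S → 3
  R → 5
  ρ[f/h](R) → 5
  ρ[u/w](ρ[f/h](R)) → 5
  π[f,u](ρ[u/w](ρ[f/h](R))) → 5
  (S ∪ π[f,u](ρ[u/w](ρ[f/h](R)))) → 8
  π[f,u]((S ∪ π[f,u](ρ[u/w](ρ[f/h](R))))) → 8
  (S ∪ π[f,u]((S ∪ π[f,u](ρ[u/w](ρ[f/h](R)))))) → 11
  (γ[x; COUNT(*)→e](R) ⋈[e=f] (S ∪ π[f,u]((S ∪ π[f,u](ρ[u/w](ρ[f/h](R))))))) → 2
  π[u,x]((γ[x; COUNT(*)→e](R) ⋈[e=f] (S ∪ π[f,u]((S ∪ π[f,u](ρ[u/w](ρ[f/h](R)))))))) → 2

|E| = 2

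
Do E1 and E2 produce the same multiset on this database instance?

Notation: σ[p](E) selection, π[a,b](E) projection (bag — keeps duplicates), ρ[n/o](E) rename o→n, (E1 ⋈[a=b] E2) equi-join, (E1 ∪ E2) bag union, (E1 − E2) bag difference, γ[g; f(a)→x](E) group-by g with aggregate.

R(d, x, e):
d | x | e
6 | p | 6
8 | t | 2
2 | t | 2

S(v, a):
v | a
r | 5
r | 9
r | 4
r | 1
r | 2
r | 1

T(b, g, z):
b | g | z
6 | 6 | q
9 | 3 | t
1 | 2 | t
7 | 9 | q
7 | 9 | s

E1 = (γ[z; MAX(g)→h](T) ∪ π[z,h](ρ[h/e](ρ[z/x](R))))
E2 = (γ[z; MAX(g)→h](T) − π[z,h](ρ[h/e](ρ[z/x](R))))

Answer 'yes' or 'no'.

E1 subexpression sizes:
  T → 5
  γ[z; MAX(g)→h](T) → 3
  R → 3
  ρ[z/x](R) → 3
  ρ[h/e](ρ[z/x](R)) → 3
  π[z,h](ρ[h/e](ρ[z/x](R))) → 3
  (γ[z; MAX(g)→h](T) ∪ π[z,h](ρ[h/e](ρ[z/x](R)))) → 6
E2 subexpression sizes:
  T → 5
  γ[z; MAX(g)→h](T) → 3
  R → 3
  ρ[z/x](R) → 3
  ρ[h/e](ρ[z/x](R)) → 3
  π[z,h](ρ[h/e](ρ[z/x](R))) → 3
  (γ[z; MAX(g)→h](T) − π[z,h](ρ[h/e](ρ[z/x](R)))) → 3

E1 result:
z | h
p | 6
q | 9
s | 9
t | 2
t | 2
t | 3
E2 result:
z | h
q | 9
s | 9
t | 3
Witness: ('p', 6) appears 1× in E1 but 0× in E2.

no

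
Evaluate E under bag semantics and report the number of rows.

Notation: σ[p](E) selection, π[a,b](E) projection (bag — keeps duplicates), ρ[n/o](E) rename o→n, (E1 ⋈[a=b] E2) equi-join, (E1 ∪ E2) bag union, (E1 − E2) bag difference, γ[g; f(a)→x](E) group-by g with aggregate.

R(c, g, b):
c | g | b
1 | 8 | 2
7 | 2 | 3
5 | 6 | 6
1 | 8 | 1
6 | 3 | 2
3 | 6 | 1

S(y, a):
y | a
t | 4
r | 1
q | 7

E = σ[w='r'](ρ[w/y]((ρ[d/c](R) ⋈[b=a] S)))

Per-node cardinality:
  R → 6
  ρ[d/c](R) → 6
  S → 3
  (ρ[d/c](R) ⋈[b=a] S) → 2
  ρ[w/y]((ρ[d/c](R) ⋈[b=a] S)) → 2
  σ[w='r'](ρ[w/y]((ρ[d/c](R) ⋈[b=a] S))) → 2

|E| = 2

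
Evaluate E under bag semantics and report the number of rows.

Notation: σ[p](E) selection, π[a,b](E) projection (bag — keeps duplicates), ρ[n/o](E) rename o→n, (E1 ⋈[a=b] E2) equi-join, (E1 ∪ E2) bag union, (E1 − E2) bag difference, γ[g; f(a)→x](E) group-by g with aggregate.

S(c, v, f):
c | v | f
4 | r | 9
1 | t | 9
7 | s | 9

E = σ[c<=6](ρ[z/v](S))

Subexpression sizes:
  S → 3
  ρ[z/v](S) → 3
  σ[c<=6](ρ[z/v](S)) → 2

|E| = 2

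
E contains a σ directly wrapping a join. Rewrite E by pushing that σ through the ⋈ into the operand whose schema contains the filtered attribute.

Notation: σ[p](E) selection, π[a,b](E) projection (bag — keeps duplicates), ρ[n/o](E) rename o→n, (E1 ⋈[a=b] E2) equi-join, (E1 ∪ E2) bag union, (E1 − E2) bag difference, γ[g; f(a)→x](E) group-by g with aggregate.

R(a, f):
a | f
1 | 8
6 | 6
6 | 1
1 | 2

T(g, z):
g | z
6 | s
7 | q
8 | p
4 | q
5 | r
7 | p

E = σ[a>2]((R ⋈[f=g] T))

σ filters on a, owned by the left side.
E' = (σ[a>2](R) ⋈[f=g] T)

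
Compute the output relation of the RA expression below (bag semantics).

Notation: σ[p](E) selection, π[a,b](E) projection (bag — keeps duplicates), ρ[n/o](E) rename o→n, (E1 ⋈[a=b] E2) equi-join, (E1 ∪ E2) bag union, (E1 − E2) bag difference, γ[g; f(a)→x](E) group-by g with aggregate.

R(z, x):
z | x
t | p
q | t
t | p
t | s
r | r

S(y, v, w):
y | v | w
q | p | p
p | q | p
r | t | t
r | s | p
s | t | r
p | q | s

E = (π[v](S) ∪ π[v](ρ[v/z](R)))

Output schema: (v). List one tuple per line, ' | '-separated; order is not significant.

Subexpression sizes:
  S → 6
  π[v](S) → 6
  R → 5
  ρ[v/z](R) → 5
  π[v](ρ[v/z](R)) → 5
  (π[v](S) ∪ π[v](ρ[v/z](R))) → 11

== RESULT ==
v
p
q
q
q
r
s
t
t
t
t
t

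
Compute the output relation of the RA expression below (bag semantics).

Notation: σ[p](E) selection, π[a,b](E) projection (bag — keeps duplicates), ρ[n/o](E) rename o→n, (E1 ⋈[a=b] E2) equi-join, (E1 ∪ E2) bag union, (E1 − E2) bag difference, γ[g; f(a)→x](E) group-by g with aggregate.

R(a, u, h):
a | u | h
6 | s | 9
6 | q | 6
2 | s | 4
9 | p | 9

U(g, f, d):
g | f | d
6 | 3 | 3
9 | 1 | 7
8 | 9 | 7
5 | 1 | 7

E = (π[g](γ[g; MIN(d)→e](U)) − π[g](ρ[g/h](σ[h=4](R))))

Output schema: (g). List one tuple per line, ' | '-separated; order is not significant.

Per-node cardinality:
  U → 4
  γ[g; MIN(d)→e](U) → 4
  π[g](γ[g; MIN(d)→e](U)) → 4
  R → 4
  σ[h=4](R) → 1
  ρ[g/h](σ[h=4](R)) → 1
  π[g](ρ[g/h](σ[h=4](R))) → 1
  (π[g](γ[g; MIN(d)→e](U)) − π[g](ρ[g/h](σ[h=4](R)))) → 4

== RESULT ==
g
5
6
8
9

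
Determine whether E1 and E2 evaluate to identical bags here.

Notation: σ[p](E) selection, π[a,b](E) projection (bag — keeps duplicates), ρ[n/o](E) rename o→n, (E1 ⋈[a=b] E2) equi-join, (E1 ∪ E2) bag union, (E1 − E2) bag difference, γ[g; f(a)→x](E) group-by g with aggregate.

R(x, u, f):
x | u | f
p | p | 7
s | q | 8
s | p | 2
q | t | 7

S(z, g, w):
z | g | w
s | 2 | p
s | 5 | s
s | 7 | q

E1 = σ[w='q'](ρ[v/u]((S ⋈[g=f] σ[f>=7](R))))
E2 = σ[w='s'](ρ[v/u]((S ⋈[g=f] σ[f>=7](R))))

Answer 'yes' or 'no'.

E1 subexpression sizes:
  S → 3
  R → 4
  σ[f>=7](R) → 3
  (S ⋈[g=f] σ[f>=7](R)) → 2
  ρ[v/u]((S ⋈[g=f] σ[f>=7](R))) → 2
  σ[w='q'](ρ[v/u]((S ⋈[g=f] σ[f>=7](R)))) → 2
E2 subexpression sizes:
  S → 3
  R → 4
  σ[f>=7](R) → 3
  (S ⋈[g=f] σ[f>=7](R)) → 2
  ρ[v/u]((S ⋈[g=f] σ[f>=7](R))) → 2
  σ[w='s'](ρ[v/u]((S ⋈[g=f] σ[f>=7](R)))) → 0

E1 result:
z | g | w | x | v | f
s | 7 | q | p | p | 7
s | 7 | q | q | t | 7
E2 result:
z | g | w | x | v | f
(0 rows)
Witness: ('s', 7, 'q', 'q', 't', 7) appears 1× in E1 but 0× in E2.

no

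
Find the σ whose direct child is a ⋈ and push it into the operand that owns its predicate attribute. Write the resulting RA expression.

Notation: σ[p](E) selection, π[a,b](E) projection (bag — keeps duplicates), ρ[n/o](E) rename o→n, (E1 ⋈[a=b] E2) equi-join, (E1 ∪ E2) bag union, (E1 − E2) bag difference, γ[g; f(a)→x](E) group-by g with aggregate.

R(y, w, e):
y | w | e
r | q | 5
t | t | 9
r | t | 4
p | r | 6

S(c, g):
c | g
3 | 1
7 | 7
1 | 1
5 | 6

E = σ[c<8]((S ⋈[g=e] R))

σ filters on c, owned by the left side.
E' = (σ[c<8](S) ⋈[g=e] R)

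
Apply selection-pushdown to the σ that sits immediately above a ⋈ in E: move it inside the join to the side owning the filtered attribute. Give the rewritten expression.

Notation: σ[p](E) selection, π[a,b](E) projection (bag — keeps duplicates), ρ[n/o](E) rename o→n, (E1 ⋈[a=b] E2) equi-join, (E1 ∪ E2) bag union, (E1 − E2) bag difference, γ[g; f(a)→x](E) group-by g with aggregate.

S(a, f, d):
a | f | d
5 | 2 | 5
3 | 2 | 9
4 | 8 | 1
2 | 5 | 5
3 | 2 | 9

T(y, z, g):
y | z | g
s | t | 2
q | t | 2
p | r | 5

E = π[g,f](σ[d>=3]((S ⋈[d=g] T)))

σ filters on d, owned by the left side.
E' = π[g,f]((σ[d>=3](S) ⋈[d=g] T))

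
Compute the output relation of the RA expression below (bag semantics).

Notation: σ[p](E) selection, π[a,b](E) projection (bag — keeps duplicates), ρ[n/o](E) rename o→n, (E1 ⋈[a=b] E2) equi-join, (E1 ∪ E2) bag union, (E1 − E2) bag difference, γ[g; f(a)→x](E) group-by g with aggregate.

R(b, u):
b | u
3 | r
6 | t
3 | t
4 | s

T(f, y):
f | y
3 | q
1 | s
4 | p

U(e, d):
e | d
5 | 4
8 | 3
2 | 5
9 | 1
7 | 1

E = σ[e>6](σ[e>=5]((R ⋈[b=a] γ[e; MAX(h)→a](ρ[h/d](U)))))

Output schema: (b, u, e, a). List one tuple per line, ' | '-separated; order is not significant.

Row counts bottom-up:
  R → 4
  U → 5
  ρ[h/d](U) → 5
  γ[e; MAX(h)→a](ρ[h/d](U)) → 5
  (R ⋈[b=a] γ[e; MAX(h)→a](ρ[h/d](U))) → 3
  σ[e>=5]((R ⋈[b=a] γ[e; MAX(h)→a](ρ[h/d](U)))) → 3
  σ[e>6](σ[e>=5]((R ⋈[b=a] γ[e; MAX(h)→a](ρ[h/d](U))))) → 2

== RESULT ==
b | u | e | a
3 | r | 8 | 3
3 | t | 8 | 3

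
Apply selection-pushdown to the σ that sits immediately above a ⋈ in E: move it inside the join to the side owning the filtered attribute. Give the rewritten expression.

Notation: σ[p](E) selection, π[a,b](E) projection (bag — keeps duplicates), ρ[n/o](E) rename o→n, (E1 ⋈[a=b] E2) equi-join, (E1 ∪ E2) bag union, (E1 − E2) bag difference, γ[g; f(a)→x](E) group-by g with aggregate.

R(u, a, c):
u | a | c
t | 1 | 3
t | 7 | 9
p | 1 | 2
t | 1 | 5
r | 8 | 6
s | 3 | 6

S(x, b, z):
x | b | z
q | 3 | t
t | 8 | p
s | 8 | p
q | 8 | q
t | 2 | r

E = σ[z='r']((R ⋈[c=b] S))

σ filters on z, owned by the right side.
E' = (R ⋈[c=b] σ[z='r'](S))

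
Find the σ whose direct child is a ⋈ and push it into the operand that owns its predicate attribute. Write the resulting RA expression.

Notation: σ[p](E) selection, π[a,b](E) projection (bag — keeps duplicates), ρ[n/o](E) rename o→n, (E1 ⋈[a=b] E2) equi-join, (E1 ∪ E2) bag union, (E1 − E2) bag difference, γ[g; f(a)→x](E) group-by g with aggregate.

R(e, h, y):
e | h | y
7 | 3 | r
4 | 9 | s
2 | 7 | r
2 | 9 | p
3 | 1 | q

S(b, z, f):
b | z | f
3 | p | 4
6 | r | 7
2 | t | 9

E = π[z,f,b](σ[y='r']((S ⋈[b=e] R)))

σ filters on y, owned by the right side.
E' = π[z,f,b]((S ⋈[b=e] σ[y='r'](R)))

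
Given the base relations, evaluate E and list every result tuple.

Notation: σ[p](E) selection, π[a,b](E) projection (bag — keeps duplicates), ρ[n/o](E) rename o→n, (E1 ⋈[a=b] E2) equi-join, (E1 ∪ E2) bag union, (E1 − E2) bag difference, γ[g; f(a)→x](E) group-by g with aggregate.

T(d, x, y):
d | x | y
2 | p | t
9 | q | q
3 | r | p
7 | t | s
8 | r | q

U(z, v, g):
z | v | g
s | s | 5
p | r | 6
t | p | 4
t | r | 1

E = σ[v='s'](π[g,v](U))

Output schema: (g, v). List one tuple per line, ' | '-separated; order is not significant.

Per-node cardinality:
  U → 4
  π[g,v](U) → 4
  σ[v='s'](π[g,v](U)) → 1

== RESULT ==
g | v
5 | s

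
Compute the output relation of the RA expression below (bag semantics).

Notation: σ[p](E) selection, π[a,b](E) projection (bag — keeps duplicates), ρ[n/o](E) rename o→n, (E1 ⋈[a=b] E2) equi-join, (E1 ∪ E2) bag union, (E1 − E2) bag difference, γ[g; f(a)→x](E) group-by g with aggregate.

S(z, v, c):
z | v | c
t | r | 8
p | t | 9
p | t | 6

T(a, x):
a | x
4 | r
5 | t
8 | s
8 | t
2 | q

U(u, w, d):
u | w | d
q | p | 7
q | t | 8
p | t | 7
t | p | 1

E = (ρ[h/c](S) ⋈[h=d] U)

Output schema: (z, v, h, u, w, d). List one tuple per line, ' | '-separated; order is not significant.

Subexpression sizes:
  S → 3
  ρ[h/c](S) → 3
  U → 4
  (ρ[h/c](S) ⋈[h=d] U) → 1

== RESULT ==
z | v | h | u | w | d
t | r | 8 | q | t | 8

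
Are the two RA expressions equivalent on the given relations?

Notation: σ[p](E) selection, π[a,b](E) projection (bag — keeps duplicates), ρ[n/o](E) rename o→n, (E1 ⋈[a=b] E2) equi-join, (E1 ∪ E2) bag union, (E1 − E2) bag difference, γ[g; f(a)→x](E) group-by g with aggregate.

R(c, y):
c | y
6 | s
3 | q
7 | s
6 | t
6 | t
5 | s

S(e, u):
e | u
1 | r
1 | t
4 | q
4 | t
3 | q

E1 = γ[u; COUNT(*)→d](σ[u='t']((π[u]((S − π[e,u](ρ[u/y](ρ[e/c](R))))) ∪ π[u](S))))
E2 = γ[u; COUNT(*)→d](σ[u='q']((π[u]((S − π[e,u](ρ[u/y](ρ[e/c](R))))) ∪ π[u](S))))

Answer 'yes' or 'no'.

E1 per-node cardinality:
  S → 5
  R → 6
  ρ[e/c](R) → 6
  ρ[u/y](ρ[e/c](R)) → 6
  π[e,u](ρ[u/y](ρ[e/c](R))) → 6
  (S − π[e,u](ρ[u/y](ρ[e/c](R)))) → 4
  π[u]((S − π[e,u](ρ[u/y](ρ[e/c](R))))) → 4
  S → 5
  π[u](S) → 5
  (π[u]((S − π[e,u](ρ[u/y](ρ[e/c](R))))) ∪ π[u](S)) → 9
  σ[u='t']((π[u]((S − π[e,u](ρ[u/y](ρ[e/c](R))))) ∪ π[u](S))) → 4
  γ[u; COUNT(*)→d](σ[u='t']((π[u]((S − π[e,u](ρ[u/y](ρ[e/c](R))))) ∪ π[u](S)))) → 1
E2 per-node cardinality:
  S → 5
  R → 6
  ρ[e/c](R) → 6
  ρ[u/y](ρ[e/c](R)) → 6
  π[e,u](ρ[u/y](ρ[e/c](R))) → 6
  (S − π[e,u](ρ[u/y](ρ[e/c](R)))) → 4
  π[u]((S − π[e,u](ρ[u/y](ρ[e/c](R))))) → 4
  S → 5
  π[u](S) → 5
  (π[u]((S − π[e,u](ρ[u/y](ρ[e/c](R))))) ∪ π[u](S)) → 9
  σ[u='q']((π[u]((S − π[e,u](ρ[u/y](ρ[e/c](R))))) ∪ π[u](S))) → 3
  γ[u; COUNT(*)→d](σ[u='q']((π[u]((S − π[e,u](ρ[u/y](ρ[e/c](R))))) ∪ π[u](S)))) → 1

E1 result:
u | d
t | 4
E2 result:
u | d
q | 3
Witness: ('q', 3) appears 0× in E1 but 1× in E2.

no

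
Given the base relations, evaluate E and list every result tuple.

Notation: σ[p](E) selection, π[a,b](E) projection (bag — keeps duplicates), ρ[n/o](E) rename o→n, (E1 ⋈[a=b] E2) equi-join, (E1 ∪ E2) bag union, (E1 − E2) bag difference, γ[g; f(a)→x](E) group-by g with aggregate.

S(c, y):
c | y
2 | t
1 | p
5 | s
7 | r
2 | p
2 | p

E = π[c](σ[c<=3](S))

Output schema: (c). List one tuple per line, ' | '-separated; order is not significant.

Stepwise |·|:
  S → 6
  σ[c<=3](S) → 4
  π[c](σ[c<=3](S)) → 4

== RESULT ==
c
1
2
2
2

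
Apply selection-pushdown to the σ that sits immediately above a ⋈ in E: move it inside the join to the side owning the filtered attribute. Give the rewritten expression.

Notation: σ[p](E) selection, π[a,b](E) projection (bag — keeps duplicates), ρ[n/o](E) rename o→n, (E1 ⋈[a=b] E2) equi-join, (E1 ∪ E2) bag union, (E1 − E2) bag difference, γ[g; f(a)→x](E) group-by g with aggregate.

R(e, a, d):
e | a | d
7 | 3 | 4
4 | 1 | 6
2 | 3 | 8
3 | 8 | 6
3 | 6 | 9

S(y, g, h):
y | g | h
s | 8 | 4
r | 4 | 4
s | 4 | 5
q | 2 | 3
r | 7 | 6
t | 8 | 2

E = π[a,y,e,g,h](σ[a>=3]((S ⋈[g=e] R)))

σ filters on a, owned by the right side.
E' = π[a,y,e,g,h]((S ⋈[g=e] σ[a>=3](R)))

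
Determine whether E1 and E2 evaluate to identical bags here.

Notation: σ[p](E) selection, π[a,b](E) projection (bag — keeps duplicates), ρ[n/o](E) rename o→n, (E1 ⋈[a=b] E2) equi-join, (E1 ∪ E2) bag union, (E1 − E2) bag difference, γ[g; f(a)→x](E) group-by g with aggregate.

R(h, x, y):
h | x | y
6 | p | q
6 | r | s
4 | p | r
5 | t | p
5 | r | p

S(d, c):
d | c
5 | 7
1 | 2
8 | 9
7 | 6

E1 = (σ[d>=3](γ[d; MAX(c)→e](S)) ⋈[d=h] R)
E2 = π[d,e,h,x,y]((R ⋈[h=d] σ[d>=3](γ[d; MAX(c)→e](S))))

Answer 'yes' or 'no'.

E1 stepwise |·|:
  S → 4
  γ[d; MAX(c)→e](S) → 4
  σ[d>=3](γ[d; MAX(c)→e](S)) → 3
  R → 5
  (σ[d>=3](γ[d; MAX(c)→e](S)) ⋈[d=h] R) → 2
E2 stepwise |·|:
  R → 5
  S → 4
  γ[d; MAX(c)→e](S) → 4
  σ[d>=3](γ[d; MAX(c)→e](S)) → 3
  (R ⋈[h=d] σ[d>=3](γ[d; MAX(c)→e](S))) → 2
  π[d,e,h,x,y]((R ⋈[h=d] σ[d>=3](γ[d; MAX(c)→e](S)))) → 2

E1 and E2 produce the same multiset:
d | e | h | x | y
5 | 7 | 5 | r | p
5 | 7 | 5 | t | p

yes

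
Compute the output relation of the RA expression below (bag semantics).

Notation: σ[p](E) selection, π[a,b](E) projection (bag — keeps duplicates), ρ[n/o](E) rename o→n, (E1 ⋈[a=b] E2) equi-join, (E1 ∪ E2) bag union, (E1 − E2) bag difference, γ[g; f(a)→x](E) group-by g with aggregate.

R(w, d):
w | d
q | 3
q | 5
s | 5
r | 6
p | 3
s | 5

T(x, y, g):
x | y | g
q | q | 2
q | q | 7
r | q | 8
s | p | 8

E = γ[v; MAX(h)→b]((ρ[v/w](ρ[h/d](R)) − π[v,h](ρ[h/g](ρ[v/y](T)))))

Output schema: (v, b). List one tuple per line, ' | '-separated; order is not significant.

Stepwise |·|:
  R → 6
  ρ[h/d](R) → 6
  ρ[v/w](ρ[h/d](R)) → 6
  T → 4
  ρ[v/y](T) → 4
  ρ[h/g](ρ[v/y](T)) → 4
  π[v,h](ρ[h/g](ρ[v/y](T))) → 4
  (ρ[v/w](ρ[h/d](R)) − π[v,h](ρ[h/g](ρ[v/y](T)))) → 6
  γ[v; MAX(h)→b]((ρ[v/w](ρ[h/d](R)) − π[v,h](ρ[h/g](ρ[v/y](T))))) → 4

== RESULT ==
v | b
p | 3
q | 5
r | 6
s | 5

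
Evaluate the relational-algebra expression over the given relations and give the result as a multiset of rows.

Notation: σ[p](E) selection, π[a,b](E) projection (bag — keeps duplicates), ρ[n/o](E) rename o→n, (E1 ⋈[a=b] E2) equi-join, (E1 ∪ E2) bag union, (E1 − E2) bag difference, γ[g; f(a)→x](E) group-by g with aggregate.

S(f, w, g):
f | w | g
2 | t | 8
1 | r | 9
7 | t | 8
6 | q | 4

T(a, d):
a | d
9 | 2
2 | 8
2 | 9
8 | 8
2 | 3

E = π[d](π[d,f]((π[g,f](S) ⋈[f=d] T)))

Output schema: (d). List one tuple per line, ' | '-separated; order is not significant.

Per-node cardinality:
  S → 4
  π[g,f](S) → 4
  T → 5
  (π[g,f](S) ⋈[f=d] T) → 1
  π[d,f]((π[g,f](S) ⋈[f=d] T)) → 1
  π[d](π[d,f]((π[g,f](S) ⋈[f=d] T))) → 1

== RESULT ==
d
2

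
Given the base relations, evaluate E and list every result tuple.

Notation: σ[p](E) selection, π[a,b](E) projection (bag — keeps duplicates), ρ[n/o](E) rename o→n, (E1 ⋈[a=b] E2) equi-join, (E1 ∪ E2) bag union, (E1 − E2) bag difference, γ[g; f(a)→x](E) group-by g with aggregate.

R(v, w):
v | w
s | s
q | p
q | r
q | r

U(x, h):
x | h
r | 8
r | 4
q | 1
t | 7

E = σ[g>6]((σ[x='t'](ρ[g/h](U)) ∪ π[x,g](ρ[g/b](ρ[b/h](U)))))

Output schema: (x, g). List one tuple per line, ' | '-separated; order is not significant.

Stepwise |·|:
  U → 4
  ρ[g/h](U) → 4
  σ[x='t'](ρ[g/h](U)) → 1
  U → 4
  ρ[b/h](U) → 4
  ρ[g/b](ρ[b/h](U)) → 4
  π[x,g](ρ[g/b](ρ[b/h](U))) → 4
  (σ[x='t'](ρ[g/h](U)) ∪ π[x,g](ρ[g/b](ρ[b/h](U)))) → 5
  σ[g>6]((σ[x='t'](ρ[g/h](U)) ∪ π[x,g](ρ[g/b](ρ[b/h](U))))) → 3

== RESULT ==
x | g
r | 8
t | 7
t | 7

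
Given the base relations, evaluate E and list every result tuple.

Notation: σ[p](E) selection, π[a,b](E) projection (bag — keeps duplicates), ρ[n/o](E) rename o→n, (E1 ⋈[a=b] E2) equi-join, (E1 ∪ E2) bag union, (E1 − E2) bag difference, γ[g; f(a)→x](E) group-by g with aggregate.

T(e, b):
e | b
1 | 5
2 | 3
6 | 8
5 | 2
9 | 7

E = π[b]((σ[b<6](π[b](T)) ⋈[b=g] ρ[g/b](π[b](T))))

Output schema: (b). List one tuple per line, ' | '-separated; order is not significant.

Per-node cardinality:
  T → 5
  π[b](T) → 5
  σ[b<6](π[b](T)) → 3
  T → 5
  π[b](T) → 5
  ρ[g/b](π[b](T)) → 5
  (σ[b<6](π[b](T)) ⋈[b=g] ρ[g/b](π[b](T))) → 3
  π[b]((σ[b<6](π[b](T)) ⋈[b=g] ρ[g/b](π[b](T)))) → 3

== RESULT ==
b
2
3
5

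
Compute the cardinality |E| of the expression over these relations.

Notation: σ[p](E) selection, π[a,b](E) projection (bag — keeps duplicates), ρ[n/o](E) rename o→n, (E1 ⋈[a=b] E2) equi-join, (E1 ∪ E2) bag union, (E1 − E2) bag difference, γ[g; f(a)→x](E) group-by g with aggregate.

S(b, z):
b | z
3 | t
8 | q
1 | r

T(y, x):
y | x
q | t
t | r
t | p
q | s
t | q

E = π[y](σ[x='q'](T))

Per-node cardinality:
  T → 5
  σ[x='q'](T) → 1
  π[y](σ[x='q'](T)) → 1

|E| = 1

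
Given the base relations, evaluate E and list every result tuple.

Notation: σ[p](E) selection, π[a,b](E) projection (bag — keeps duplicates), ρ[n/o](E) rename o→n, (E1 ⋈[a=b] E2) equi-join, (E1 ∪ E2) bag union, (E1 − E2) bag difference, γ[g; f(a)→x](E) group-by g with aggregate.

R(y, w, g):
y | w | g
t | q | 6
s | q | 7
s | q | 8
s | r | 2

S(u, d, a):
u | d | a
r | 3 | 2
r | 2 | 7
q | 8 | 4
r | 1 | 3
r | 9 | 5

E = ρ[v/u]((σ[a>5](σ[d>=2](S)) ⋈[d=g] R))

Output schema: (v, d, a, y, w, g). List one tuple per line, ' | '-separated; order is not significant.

Row counts bottom-up:
  S → 5
  σ[d>=2](S) → 4
  σ[a>5](σ[d>=2](S)) → 1
  R → 4
  (σ[a>5](σ[d>=2](S)) ⋈[d=g] R) → 1
  ρ[v/u]((σ[a>5](σ[d>=2](S)) ⋈[d=g] R)) → 1

== RESULT ==
v | d | a | y | w | g
r | 2 | 7 | s | r | 2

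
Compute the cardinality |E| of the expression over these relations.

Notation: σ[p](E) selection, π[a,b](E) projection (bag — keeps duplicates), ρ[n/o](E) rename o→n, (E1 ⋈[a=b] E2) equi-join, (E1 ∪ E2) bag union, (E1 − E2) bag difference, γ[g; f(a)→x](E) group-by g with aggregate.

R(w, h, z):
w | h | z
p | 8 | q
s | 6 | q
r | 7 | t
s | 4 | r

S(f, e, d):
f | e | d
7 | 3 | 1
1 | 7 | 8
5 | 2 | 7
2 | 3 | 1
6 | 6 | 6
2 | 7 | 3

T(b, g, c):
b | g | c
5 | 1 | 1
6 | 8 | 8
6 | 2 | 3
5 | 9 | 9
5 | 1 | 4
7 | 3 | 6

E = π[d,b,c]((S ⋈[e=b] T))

Stepwise |·|:
  S → 6
  T → 6
  (S ⋈[e=b] T) → 4
  π[d,b,c]((S ⋈[e=b] T)) → 4

|E| = 4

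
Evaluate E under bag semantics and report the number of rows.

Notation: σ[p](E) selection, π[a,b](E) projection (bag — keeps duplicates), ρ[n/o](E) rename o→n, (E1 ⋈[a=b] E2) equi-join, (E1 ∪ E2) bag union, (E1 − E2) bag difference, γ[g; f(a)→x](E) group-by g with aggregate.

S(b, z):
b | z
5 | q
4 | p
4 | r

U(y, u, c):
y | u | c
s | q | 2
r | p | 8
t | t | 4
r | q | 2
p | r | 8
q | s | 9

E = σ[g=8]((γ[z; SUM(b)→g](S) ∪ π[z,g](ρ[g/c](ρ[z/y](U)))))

Subexpression sizes:
  S → 3
  γ[z; SUM(b)→g](S) → 3
  U → 6
  ρ[z/y](U) → 6
  ρ[g/c](ρ[z/y](U)) → 6
  π[z,g](ρ[g/c](ρ[z/y](U))) → 6
  (γ[z; SUM(b)→g](S) ∪ π[z,g](ρ[g/c](ρ[z/y](U)))) → 9
  σ[g=8]((γ[z; SUM(b)→g](S) ∪ π[z,g](ρ[g/c](ρ[z/y](U))))) → 2

|E| = 2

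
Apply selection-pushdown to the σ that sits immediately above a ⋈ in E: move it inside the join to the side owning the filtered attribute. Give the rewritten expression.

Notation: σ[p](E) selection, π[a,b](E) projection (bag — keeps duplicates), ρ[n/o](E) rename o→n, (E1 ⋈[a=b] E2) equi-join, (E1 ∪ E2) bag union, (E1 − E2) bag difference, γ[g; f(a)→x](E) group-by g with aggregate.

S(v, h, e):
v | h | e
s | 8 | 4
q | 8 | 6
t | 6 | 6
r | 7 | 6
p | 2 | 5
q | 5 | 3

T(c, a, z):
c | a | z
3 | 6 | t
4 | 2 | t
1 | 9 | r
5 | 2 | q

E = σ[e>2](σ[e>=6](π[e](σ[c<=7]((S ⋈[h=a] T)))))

σ filters on c, owned by the right side.
E' = σ[e>2](σ[e>=6](π[e]((S ⋈[h=a] σ[c<=7](T)))))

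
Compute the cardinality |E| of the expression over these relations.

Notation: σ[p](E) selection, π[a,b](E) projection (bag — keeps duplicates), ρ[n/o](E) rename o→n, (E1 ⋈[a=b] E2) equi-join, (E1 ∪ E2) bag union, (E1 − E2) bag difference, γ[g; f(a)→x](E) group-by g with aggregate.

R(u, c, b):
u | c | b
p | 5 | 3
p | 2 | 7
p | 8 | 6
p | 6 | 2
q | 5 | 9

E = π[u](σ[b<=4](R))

Subexpression sizes:
  R → 5
  σ[b<=4](R) → 2
  π[u](σ[b<=4](R)) → 2

|E| = 2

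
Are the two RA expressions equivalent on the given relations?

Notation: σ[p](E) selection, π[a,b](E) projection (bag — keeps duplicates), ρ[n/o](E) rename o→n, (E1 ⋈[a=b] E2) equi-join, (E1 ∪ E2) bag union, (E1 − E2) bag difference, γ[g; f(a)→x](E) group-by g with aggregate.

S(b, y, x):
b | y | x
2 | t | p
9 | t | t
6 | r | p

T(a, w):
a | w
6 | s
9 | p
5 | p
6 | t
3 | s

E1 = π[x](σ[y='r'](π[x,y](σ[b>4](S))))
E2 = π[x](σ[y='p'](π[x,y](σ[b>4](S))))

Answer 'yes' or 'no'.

E1 row counts bottom-up:
  S → 3
  σ[b>4](S) → 2
  π[x,y](σ[b>4](S)) → 2
  σ[y='r'](π[x,y](σ[b>4](S))) → 1
  π[x](σ[y='r'](π[x,y](σ[b>4](S)))) → 1
E2 row counts bottom-up:
  S → 3
  σ[b>4](S) → 2
  π[x,y](σ[b>4](S)) → 2
  σ[y='p'](π[x,y](σ[b>4](S))) → 0
  π[x](σ[y='p'](π[x,y](σ[b>4](S)))) → 0

E1 result:
x
p
E2 result:
x
(0 rows)
Witness: ('p',) appears 1× in E1 but 0× in E2.

no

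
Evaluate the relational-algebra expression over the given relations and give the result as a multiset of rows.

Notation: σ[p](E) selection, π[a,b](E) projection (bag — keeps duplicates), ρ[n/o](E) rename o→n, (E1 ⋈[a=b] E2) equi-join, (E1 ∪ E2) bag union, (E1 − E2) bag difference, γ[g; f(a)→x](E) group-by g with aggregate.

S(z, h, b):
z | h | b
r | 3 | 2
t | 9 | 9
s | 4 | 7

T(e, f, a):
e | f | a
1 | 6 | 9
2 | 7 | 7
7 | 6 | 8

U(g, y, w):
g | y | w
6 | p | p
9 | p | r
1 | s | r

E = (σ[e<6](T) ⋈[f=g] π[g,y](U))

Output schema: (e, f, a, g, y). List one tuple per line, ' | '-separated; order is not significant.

Per-node cardinality:
  T → 3
  σ[e<6](T) → 2
  U → 3
  π[g,y](U) → 3
  (σ[e<6](T) ⋈[f=g] π[g,y](U)) → 1

== RESULT ==
e | f | a | g | y
1 | 6 | 9 | 6 | p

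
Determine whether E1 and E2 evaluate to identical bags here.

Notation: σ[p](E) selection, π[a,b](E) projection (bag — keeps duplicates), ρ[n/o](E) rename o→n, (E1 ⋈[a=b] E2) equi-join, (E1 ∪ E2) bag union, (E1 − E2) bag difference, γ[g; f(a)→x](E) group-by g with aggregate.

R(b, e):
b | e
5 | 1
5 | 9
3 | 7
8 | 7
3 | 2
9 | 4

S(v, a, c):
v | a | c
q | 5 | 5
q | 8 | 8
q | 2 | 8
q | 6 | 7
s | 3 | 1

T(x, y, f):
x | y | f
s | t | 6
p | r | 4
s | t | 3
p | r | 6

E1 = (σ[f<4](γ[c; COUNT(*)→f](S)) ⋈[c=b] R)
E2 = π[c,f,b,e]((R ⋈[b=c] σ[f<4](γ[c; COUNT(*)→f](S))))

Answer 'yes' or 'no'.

E1 per-node cardinality:
  S → 5
  γ[c; COUNT(*)→f](S) → 4
  σ[f<4](γ[c; COUNT(*)→f](S)) → 4
  R → 6
  (σ[f<4](γ[c; COUNT(*)→f](S)) ⋈[c=b] R) → 3
E2 per-node cardinality:
  R → 6
  S → 5
  γ[c; COUNT(*)→f](S) → 4
  σ[f<4](γ[c; COUNT(*)→f](S)) → 4
  (R ⋈[b=c] σ[f<4](γ[c; COUNT(*)→f](S))) → 3
  π[c,f,b,e]((R ⋈[b=c] σ[f<4](γ[c; COUNT(*)→f](S)))) → 3

E1 and E2 produce the same multiset:
c | f | b | e
5 | 1 | 5 | 1
5 | 1 | 5 | 9
8 | 2 | 8 | 7

yes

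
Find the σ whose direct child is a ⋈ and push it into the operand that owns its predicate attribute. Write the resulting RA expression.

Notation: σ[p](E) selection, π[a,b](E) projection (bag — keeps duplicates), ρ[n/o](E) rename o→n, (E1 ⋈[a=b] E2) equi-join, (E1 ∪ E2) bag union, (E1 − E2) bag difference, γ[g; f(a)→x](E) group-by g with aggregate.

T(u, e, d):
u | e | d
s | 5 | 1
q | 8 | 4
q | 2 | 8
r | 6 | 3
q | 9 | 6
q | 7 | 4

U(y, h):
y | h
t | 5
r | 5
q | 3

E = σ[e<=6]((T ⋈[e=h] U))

σ filters on e, owned by the left side.
E' = (σ[e<=6](T) ⋈[e=h] U)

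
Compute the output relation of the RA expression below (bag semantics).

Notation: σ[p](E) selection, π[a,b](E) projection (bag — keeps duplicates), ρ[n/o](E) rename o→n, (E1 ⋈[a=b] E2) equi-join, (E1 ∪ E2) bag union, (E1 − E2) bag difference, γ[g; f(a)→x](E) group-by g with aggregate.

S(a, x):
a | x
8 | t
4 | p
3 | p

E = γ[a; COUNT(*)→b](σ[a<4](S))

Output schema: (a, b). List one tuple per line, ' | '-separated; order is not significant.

Row counts bottom-up:
  S → 3
  σ[a<4](S) → 1
  γ[a; COUNT(*)→b](σ[a<4](S)) → 1

== RESULT ==
a | b
3 | 1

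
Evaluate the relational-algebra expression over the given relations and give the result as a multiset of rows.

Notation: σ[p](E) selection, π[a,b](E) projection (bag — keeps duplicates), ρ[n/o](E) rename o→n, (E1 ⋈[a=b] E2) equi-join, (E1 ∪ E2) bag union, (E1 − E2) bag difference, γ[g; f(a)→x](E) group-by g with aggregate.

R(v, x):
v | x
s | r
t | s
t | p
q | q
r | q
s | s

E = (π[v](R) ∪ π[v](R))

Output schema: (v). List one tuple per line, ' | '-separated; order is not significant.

Row counts bottom-up:
  R → 6
  π[v](R) → 6
  R → 6
  π[v](R) → 6
  (π[v](R) ∪ π[v](R)) → 12

== RESULT ==
v
q
q
r
r
s
s
s
s
t
t
t
t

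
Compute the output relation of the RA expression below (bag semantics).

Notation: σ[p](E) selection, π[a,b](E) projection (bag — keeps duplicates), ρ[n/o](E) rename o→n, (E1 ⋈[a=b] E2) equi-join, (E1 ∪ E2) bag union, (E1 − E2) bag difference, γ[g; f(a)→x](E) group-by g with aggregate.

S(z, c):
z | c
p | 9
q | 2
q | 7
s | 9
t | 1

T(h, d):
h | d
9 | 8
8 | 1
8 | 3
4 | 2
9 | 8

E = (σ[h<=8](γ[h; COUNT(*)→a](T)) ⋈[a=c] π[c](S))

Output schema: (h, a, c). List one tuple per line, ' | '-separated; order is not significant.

Stepwise |·|:
  T → 5
  γ[h; COUNT(*)→a](T) → 3
  σ[h<=8](γ[h; COUNT(*)→a](T)) → 2
  S → 5
  π[c](S) → 5
  (σ[h<=8](γ[h; COUNT(*)→a](T)) ⋈[a=c] π[c](S)) → 2

== RESULT ==
h | a | c
4 | 1 | 1
8 | 2 | 2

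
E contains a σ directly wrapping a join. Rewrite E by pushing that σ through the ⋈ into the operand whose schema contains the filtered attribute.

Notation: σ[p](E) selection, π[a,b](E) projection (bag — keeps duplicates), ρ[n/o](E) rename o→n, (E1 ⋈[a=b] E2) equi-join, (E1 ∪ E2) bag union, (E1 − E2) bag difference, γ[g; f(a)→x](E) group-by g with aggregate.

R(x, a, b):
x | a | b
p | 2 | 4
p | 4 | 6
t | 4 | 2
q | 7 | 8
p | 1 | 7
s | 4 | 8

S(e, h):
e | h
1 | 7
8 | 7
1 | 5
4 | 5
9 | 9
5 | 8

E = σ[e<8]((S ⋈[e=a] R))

σ filters on e, owned by the left side.
E' = (σ[e<8](S) ⋈[e=a] R)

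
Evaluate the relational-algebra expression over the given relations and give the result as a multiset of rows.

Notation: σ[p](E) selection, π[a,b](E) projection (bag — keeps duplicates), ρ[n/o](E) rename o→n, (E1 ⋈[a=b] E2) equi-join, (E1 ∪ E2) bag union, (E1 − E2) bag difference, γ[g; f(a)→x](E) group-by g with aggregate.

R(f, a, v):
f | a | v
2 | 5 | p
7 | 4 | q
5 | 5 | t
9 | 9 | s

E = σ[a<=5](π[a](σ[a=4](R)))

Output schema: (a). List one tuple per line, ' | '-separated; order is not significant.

Per-node cardinality:
  R → 4
  σ[a=4](R) → 1
  π[a](σ[a=4](R)) → 1
  σ[a<=5](π[a](σ[a=4](R))) → 1

== RESULT ==
a
4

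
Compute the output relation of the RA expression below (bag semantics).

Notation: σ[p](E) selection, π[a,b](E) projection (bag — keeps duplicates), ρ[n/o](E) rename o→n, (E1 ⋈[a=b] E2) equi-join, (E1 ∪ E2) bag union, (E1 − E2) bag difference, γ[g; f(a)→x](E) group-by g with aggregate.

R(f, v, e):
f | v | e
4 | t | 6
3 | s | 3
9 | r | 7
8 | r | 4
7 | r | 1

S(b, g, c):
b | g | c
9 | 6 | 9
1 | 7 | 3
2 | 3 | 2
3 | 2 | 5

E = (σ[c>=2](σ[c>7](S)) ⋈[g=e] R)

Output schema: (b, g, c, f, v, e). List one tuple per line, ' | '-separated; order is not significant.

Row counts bottom-up:
  S → 4
  σ[c>7](S) → 1
  σ[c>=2](σ[c>7](S)) → 1
  R → 5
  (σ[c>=2](σ[c>7](S)) ⋈[g=e] R) → 1

== RESULT ==
b | g | c | f | v | e
9 | 6 | 9 | 4 | t | 6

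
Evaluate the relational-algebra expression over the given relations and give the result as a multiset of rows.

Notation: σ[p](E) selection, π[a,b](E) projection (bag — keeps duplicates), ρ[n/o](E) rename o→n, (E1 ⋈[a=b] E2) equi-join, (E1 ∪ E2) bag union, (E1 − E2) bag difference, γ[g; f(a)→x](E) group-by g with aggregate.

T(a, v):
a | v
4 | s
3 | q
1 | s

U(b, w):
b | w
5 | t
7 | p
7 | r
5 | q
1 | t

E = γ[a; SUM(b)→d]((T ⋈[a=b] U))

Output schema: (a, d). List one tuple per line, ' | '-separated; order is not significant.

Row counts bottom-up:
  T → 3
  U → 5
  (T ⋈[a=b] U) → 1
  γ[a; SUM(b)→d]((T ⋈[a=b] U)) → 1

== RESULT ==
a | d
1 | 1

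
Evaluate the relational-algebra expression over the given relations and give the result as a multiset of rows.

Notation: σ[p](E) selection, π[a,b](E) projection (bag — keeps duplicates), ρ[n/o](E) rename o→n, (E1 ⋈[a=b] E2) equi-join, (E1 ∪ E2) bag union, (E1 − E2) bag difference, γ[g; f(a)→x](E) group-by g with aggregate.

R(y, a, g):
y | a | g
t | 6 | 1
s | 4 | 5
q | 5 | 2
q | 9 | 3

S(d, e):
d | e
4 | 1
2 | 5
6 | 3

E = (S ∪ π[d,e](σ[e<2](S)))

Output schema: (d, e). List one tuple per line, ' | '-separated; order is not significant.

Row counts bottom-up:
  S → 3
  S → 3
  σ[e<2](S) → 1
  π[d,e](σ[e<2](S)) → 1
  (S ∪ π[d,e](σ[e<2](S))) → 4

== RESULT ==
d | e
2 | 5
4 | 1
4 | 1
6 | 3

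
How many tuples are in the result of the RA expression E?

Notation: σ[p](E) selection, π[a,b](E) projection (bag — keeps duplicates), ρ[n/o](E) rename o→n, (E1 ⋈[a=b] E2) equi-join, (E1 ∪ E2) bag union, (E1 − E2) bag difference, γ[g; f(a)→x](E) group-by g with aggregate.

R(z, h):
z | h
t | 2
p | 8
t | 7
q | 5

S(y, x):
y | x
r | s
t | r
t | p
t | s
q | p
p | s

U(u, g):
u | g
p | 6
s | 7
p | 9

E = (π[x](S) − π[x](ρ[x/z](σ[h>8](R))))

Row counts bottom-up:
  S → 6
  π[x](S) → 6
  R → 4
  σ[h>8](R) → 0
  ρ[x/z](σ[h>8](R)) → 0
  π[x](ρ[x/z](σ[h>8](R))) → 0
  (π[x](S) − π[x](ρ[x/z](σ[h>8](R)))) → 6

|E| = 6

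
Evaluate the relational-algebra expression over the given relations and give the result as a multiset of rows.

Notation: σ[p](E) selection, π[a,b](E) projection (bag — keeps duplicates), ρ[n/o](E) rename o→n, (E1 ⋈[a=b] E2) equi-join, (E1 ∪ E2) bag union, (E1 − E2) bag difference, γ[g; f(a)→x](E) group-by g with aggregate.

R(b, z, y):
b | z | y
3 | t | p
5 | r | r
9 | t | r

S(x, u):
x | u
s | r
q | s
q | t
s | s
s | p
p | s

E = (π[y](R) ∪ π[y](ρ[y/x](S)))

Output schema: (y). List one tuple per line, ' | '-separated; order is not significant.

Row counts bottom-up:
  R → 3
  π[y](R) → 3
  S → 6
  ρ[y/x](S) → 6
  π[y](ρ[y/x](S)) → 6
  (π[y](R) ∪ π[y](ρ[y/x](S))) → 9

== RESULT ==
y
p
p
q
q
r
r
s
s
s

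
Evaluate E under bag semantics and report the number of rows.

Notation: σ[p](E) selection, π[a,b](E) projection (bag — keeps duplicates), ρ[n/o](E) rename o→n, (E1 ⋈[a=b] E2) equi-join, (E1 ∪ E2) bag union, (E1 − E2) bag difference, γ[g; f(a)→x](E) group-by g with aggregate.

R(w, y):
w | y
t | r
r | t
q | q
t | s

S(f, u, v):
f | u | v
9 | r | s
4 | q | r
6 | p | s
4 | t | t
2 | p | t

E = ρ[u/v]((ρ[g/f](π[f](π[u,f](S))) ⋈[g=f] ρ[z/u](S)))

Per-node cardinality:
  S → 5
  π[u,f](S) → 5
  π[f](π[u,f](S)) → 5
  ρ[g/f](π[f](π[u,f](S))) → 5
  S → 5
  ρ[z/u](S) → 5
  (ρ[g/f](π[f](π[u,f](S))) ⋈[g=f] ρ[z/u](S)) → 7
  ρ[u/v]((ρ[g/f](π[f](π[u,f](S))) ⋈[g=f] ρ[z/u](S))) → 7

|E| = 7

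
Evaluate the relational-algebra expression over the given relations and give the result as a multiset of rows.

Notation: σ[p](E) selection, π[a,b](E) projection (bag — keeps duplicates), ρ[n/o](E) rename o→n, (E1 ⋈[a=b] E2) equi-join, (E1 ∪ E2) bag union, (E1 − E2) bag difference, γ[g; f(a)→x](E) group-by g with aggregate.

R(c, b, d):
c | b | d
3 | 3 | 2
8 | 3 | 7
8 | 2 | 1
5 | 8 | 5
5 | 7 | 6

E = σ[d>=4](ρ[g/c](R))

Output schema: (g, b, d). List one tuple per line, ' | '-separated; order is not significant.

Stepwise |·|:
  R → 5
  ρ[g/c](R) → 5
  σ[d>=4](ρ[g/c](R)) → 3

== RESULT ==
g | b | d
5 | 7 | 6
5 | 8 | 5
8 | 3 | 7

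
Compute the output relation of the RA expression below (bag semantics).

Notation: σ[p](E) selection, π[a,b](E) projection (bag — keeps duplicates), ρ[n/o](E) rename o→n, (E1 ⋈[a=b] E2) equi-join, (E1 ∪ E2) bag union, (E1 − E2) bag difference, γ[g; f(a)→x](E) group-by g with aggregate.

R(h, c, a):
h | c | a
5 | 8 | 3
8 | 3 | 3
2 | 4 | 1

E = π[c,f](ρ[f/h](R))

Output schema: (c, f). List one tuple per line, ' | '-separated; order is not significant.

Stepwise |·|:
  R → 3
  ρ[f/h](R) → 3
  π[c,f](ρ[f/h](R)) → 3

== RESULT ==
c | f
3 | 8
4 | 2
8 | 5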